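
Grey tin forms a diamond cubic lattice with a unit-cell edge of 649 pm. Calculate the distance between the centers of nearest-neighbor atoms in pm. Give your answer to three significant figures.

281 pm

In a diamond cubic structure, nearest neighbors lie along the body diagonal with √3·a = 8r; the nearest-neighbor distance equals 2r = 0.4330·a.
d = 0.4330 × 649 = 281 pm.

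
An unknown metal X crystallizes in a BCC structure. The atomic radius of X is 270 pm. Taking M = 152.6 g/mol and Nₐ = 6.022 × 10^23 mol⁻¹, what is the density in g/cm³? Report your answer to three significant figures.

In a BCC lattice, atoms touch along the body diagonal, so √3·a = 4r, giving a = 623.5 pm = 6.235 × 10^-8 cm.
With Z = 2, ρ = Z·M/(N_A·a³) = 2 × 152.6 / (6.022 × 10²³ × 2.424 × 10^-22) = 2.091 g/cm³.

2.09 g/cm³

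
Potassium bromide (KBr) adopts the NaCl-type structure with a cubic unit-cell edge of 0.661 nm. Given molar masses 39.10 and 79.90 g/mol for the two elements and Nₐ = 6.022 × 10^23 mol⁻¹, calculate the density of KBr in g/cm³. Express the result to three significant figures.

The NaCl-type structure contains Z = 4 formula units per cell; M(KBr) = 39.10 + 79.90 = 119.0 g/mol.
a³ = (6.610 × 10^-8 cm)³ = 2.888 × 10^-22 cm³.
ρ = 4 × 119.0 / (6.022 × 10²³ × 2.888 × 10^-22) = 2.737 g/cm³.

2.74 g/cm³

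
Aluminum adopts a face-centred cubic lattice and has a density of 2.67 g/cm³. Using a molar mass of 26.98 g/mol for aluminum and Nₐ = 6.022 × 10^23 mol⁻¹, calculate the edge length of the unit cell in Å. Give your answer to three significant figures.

4.06 Å

With Z = 4 atoms per FCC cell, a³ = Z·M/(N_A·ρ) = 4 × 26.98 / (6.022 × 10²³ × 2.670 g/cm³) = 6.712 × 10^-23 cm³.
a = (6.712 × 10^-23)^(1/3) = 4.064 × 10^-8 cm = 4.06 Å.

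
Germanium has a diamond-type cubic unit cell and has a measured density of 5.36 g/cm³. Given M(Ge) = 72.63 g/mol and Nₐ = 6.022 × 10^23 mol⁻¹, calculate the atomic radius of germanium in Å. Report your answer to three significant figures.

For a diamond cubic cell (Z = 8), a³ = Z·M/(N_A·ρ) = 8 × 72.63 / (6.022 × 10²³ × 5.360) = 1.800 × 10^-22 cm³, so a = 5.646 × 10^-8 cm = 5.646 Å.
Nearest neighbors lie along the body diagonal with √3·a = 8r, so r = 0.2165 × a = 1.22 Å.

1.22 Å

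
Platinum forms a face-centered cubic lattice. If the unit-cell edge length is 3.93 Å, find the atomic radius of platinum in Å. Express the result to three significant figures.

1.39 Å

In an FCC lattice, atoms touch along the face diagonal, so √2·a = 4r.
r = √2·a/4 = 1.4142 × 3.93 / 4 = 1.39 Å.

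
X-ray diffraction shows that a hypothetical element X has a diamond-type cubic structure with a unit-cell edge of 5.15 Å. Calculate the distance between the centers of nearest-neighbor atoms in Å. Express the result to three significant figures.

In a diamond cubic structure, nearest neighbors lie along the body diagonal with √3·a = 8r; the nearest-neighbor distance equals 2r = 0.4330·a.
d = 0.4330 × 5.15 = 2.23 Å.

2.23 Å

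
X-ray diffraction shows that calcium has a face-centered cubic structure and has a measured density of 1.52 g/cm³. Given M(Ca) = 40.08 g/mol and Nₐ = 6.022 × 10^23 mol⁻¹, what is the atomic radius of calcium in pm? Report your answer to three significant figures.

198 pm

For an FCC cell (Z = 4), a³ = Z·M/(N_A·ρ) = 4 × 40.08 / (6.022 × 10²³ × 1.520) = 1.751 × 10^-22 cm³, so a = 5.595 × 10^-8 cm = 559.5 pm.
Atoms touch along the face diagonal, so √2·a = 4r, so r = 0.3536 × a = 198 pm.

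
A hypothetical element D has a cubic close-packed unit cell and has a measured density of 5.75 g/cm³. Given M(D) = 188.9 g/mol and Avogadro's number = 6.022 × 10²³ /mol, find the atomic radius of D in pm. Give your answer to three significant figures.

213 pm

For an FCC cell (Z = 4), a³ = Z·M/(N_A·ρ) = 4 × 188.9 / (6.022 × 10²³ × 5.750) = 2.182 × 10^-22 cm³, so a = 6.020 × 10^-8 cm = 602.0 pm.
Atoms touch along the face diagonal, so √2·a = 4r, so r = 0.3536 × a = 213 pm.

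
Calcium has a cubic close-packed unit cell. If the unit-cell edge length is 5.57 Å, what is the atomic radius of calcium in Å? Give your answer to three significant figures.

1.97 Å

In an FCC lattice, atoms touch along the face diagonal, so √2·a = 4r.
r = √2·a/4 = 1.4142 × 5.57 / 4 = 1.97 Å.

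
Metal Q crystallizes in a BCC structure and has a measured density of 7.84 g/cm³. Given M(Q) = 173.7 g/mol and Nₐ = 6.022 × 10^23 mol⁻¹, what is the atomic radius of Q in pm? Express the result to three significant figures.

For a BCC cell (Z = 2), a³ = Z·M/(N_A·ρ) = 2 × 173.7 / (6.022 × 10²³ × 7.840) = 7.358 × 10^-23 cm³, so a = 4.190 × 10^-8 cm = 419.0 pm.
Atoms touch along the body diagonal, so √3·a = 4r, so r = 0.4330 × a = 181 pm.

181 pm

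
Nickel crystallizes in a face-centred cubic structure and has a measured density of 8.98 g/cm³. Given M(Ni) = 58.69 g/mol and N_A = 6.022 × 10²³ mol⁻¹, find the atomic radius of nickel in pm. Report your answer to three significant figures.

124 pm

For an FCC cell (Z = 4), a³ = Z·M/(N_A·ρ) = 4 × 58.69 / (6.022 × 10²³ × 8.980) = 4.341 × 10^-23 cm³, so a = 3.515 × 10^-8 cm = 351.5 pm.
Atoms touch along the face diagonal, so √2·a = 4r, so r = 0.3536 × a = 124 pm.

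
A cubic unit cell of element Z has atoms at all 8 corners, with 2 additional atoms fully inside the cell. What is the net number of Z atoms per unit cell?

Corner atoms are shared by 8 cells (1/8 each), interior atoms are unshared.
Net atoms = 8 × 1/8 + 2 = 1 + 2 = 3.

3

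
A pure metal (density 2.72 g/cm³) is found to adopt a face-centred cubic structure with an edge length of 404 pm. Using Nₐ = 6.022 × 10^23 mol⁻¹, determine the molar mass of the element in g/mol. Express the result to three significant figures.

27.0 g/mol

An FCC cell has Z = 4 atoms; a = 4.040 × 10^-8 cm.
M = ρ·N_A·a³/Z = 2.72 × 6.022 × 10²³ × 6.594 × 10^-23 / 4 = 27.0 g/mol.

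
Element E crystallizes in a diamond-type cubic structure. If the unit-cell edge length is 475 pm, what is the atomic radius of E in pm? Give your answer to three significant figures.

In a diamond cubic lattice, nearest neighbors lie along the body diagonal with √3·a = 8r.
r = √3·a/8 = 1.7321 × 475 / 8 = 103 pm.

103 pm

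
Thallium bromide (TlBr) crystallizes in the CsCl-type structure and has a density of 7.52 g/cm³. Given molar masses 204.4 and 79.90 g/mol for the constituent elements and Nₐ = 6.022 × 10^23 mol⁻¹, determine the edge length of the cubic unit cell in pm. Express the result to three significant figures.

M(TlBr) = 284.3 g/mol; Z = 1 formula unit per cell.
a³ = Z·M/(N_A·ρ) = 1 × 284.3 / (6.022 × 10²³ × 7.52) = 6.278 × 10^-23 cm³, so a = 3.974 × 10^-8 cm = 397 pm.

397 pm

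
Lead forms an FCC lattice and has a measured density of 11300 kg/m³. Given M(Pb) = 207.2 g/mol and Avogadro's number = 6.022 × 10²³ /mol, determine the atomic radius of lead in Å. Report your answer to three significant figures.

For an FCC cell (Z = 4), a³ = Z·M/(N_A·ρ) = 4 × 207.2 / (6.022 × 10²³ × 11.30) = 1.218 × 10^-22 cm³, so a = 4.957 × 10^-8 cm = 4.957 Å.
Atoms touch along the face diagonal, so √2·a = 4r, so r = 0.3536 × a = 1.75 Å.

1.75 Å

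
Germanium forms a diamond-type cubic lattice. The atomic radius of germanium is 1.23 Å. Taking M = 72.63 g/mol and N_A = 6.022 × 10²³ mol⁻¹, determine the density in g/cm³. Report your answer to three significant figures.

In a diamond cubic lattice, nearest neighbors lie along the body diagonal with √3·a = 8r, giving a = 5.681 Å = 5.681 × 10^-8 cm.
With Z = 8, ρ = Z·M/(N_A·a³) = 8 × 72.63 / (6.022 × 10²³ × 1.834 × 10^-22) = 5.262 g/cm³.

5.26 g/cm³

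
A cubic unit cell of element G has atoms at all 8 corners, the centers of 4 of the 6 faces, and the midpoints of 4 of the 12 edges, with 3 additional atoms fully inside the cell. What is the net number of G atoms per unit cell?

Corner atoms are shared by 8 cells (1/8 each), face atoms by 2 (1/2 each), edge atoms by 4 (1/4 each), interior atoms are unshared.
Net atoms = 8 × 1/8 + 4 × 1/2 + 4 × 1/4 + 3 = 1 + 2 + 1 + 3 = 7.

7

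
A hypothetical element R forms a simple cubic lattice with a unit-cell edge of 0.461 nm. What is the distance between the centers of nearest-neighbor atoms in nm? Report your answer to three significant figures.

0.461 nm

In a simple cubic structure, atoms touch along the cell edge, so a = 2r; the nearest-neighbor distance equals 2r = 1.000·a.
d = 1.000 × 0.461 = 0.461 nm.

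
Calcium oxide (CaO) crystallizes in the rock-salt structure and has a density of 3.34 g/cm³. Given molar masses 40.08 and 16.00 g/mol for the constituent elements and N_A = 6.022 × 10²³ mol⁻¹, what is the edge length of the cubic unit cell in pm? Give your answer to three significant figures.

M(CaO) = 56.08 g/mol; Z = 4 formula units per cell.
a³ = Z·M/(N_A·ρ) = 4 × 56.08 / (6.022 × 10²³ × 3.34) = 1.115 × 10^-22 cm³, so a = 4.813 × 10^-8 cm = 481 pm.

481 pm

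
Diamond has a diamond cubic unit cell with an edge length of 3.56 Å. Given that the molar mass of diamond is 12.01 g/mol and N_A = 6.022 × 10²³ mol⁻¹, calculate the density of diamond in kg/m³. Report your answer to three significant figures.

3540 kg/m³

A diamond cubic unit cell contains Z = 8 atoms.
Cell volume: a³ = (3.56 Å)³ = (3.560 × 10^-8 cm)³ = 4.512 × 10^-23 cm³.
ρ = Z·M/(N_A·a³) = 8 × 12.01 / (6.022 × 10²³ × 4.512 × 10^-23) = 3.536 g/cm³ = 3540 kg/m³.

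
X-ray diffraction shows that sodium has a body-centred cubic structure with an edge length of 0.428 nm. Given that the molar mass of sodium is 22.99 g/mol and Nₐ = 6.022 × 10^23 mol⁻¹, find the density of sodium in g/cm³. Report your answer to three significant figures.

A BCC unit cell contains Z = 2 atoms.
Cell volume: a³ = (0.428 nm)³ = (4.280 × 10^-8 cm)³ = 7.840 × 10^-23 cm³.
ρ = Z·M/(N_A·a³) = 2 × 22.99 / (6.022 × 10²³ × 7.840 × 10^-23) = 0.9739 g/cm³.

0.974 g/cm³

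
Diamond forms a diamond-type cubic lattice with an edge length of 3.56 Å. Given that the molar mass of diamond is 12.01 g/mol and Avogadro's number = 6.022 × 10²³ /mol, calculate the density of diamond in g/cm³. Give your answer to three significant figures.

3.54 g/cm³

A diamond cubic unit cell contains Z = 8 atoms.
Cell volume: a³ = (3.56 Å)³ = (3.560 × 10^-8 cm)³ = 4.512 × 10^-23 cm³.
ρ = Z·M/(N_A·a³) = 8 × 12.01 / (6.022 × 10²³ × 4.512 × 10^-23) = 3.536 g/cm³.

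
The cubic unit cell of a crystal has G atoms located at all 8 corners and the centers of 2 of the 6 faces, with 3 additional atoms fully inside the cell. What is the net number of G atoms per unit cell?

5

Corner atoms are shared by 8 cells (1/8 each), face atoms by 2 (1/2 each), interior atoms are unshared.
Net atoms = 8 × 1/8 + 2 × 1/2 + 3 = 1 + 1 + 3 = 5.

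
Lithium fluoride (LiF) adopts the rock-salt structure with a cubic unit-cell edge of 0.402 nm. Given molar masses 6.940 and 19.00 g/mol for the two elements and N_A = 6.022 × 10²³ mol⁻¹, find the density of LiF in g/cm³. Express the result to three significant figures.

2.65 g/cm³

The rock-salt structure contains Z = 4 formula units per cell; M(LiF) = 6.940 + 19.00 = 25.94 g/mol.
a³ = (4.020 × 10^-8 cm)³ = 6.496 × 10^-23 cm³.
ρ = 4 × 25.94 / (6.022 × 10²³ × 6.496 × 10^-23) = 2.652 g/cm³.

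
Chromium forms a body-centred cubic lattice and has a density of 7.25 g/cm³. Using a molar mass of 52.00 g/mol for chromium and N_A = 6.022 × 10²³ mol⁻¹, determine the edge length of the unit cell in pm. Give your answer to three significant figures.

288 pm

With Z = 2 atoms per BCC cell, a³ = Z·M/(N_A·ρ) = 2 × 52.00 / (6.022 × 10²³ × 7.250 g/cm³) = 2.382 × 10^-23 cm³.
a = (2.382 × 10^-23)^(1/3) = 2.877 × 10^-8 cm = 288 pm.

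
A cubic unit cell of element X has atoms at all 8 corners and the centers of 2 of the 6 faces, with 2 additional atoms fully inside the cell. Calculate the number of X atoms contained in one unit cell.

4

Corner atoms are shared by 8 cells (1/8 each), face atoms by 2 (1/2 each), interior atoms are unshared.
Net atoms = 8 × 1/8 + 2 × 1/2 + 2 = 1 + 1 + 2 = 4.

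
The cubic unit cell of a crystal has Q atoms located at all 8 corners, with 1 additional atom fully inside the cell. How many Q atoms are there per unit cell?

Corner atoms are shared by 8 cells (1/8 each), interior atoms are unshared.
Net atoms = 8 × 1/8 + 1 = 1 + 1 = 2.

2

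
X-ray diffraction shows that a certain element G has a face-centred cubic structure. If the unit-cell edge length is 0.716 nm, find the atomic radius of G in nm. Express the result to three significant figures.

In an FCC lattice, atoms touch along the face diagonal, so √2·a = 4r.
r = √2·a/4 = 1.4142 × 0.716 / 4 = 0.253 nm.

0.253 nm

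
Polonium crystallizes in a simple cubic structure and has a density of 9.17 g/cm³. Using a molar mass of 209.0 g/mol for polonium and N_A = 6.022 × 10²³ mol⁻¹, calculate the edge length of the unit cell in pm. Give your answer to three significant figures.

336 pm

With Z = 1 atom per simple cubic cell, a³ = Z·M/(N_A·ρ) = 1 × 209.0 / (6.022 × 10²³ × 9.170 g/cm³) = 3.785 × 10^-23 cm³.
a = (3.785 × 10^-23)^(1/3) = 3.357 × 10^-8 cm = 336 pm.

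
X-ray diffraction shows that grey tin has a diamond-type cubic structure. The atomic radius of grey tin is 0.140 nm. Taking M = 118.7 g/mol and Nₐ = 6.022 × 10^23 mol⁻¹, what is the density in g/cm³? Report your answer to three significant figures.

In a diamond cubic lattice, nearest neighbors lie along the body diagonal with √3·a = 8r, giving a = 0.6466 nm = 6.466 × 10^-8 cm.
With Z = 8, ρ = Z·M/(N_A·a³) = 8 × 118.7 / (6.022 × 10²³ × 2.704 × 10^-22) = 5.832 g/cm³.

5.83 g/cm³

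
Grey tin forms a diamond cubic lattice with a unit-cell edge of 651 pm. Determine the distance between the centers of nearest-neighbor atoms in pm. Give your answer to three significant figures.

282 pm

In a diamond cubic structure, nearest neighbors lie along the body diagonal with √3·a = 8r; the nearest-neighbor distance equals 2r = 0.4330·a.
d = 0.4330 × 651 = 282 pm.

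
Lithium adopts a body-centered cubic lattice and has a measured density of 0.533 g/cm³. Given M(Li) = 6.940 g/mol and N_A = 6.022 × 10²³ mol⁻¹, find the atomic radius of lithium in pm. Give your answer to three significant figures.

For a BCC cell (Z = 2), a³ = Z·M/(N_A·ρ) = 2 × 6.940 / (6.022 × 10²³ × 0.5330) = 4.324 × 10^-23 cm³, so a = 3.510 × 10^-8 cm = 351.0 pm.
Atoms touch along the body diagonal, so √3·a = 4r, so r = 0.4330 × a = 152 pm.

152 pm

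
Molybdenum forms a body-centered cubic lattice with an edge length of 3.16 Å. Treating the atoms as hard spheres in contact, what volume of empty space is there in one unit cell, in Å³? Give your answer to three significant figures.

10.1 Å³

In a BCC lattice atoms touch along the body diagonal, so √3·a = 4r, so r = 0.4330a = 1.368 Å.
V_cell = a³ = 31.55 Å³; V_atoms = 2 × (4/3)πr³ = 21.46 Å³.
Empty space = 31.55 − 21.46 = 10.1 Å³.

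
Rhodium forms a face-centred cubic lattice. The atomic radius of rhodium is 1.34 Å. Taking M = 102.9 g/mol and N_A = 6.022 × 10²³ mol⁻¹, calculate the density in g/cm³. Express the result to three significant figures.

In an FCC lattice, atoms touch along the face diagonal, so √2·a = 4r, giving a = 3.790 Å = 3.790 × 10^-8 cm.
With Z = 4, ρ = Z·M/(N_A·a³) = 4 × 102.9 / (6.022 × 10²³ × 5.444 × 10^-23) = 12.55 g/cm³.

12.6 g/cm³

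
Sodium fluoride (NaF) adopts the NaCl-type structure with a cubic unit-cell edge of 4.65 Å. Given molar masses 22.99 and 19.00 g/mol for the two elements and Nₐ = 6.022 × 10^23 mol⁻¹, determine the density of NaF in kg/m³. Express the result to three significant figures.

The NaCl-type structure contains Z = 4 formula units per cell; M(NaF) = 22.99 + 19.00 = 41.99 g/mol.
a³ = (4.650 × 10^-8 cm)³ = 1.005 × 10^-22 cm³.
ρ = 4 × 41.99 / (6.022 × 10²³ × 1.005 × 10^-22) = 2.774 g/cm³ = 2770 kg/m³.

2770 kg/m³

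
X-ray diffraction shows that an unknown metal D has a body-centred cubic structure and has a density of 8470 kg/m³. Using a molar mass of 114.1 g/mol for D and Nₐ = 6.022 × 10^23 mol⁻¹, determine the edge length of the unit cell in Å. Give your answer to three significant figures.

3.55 Å

With Z = 2 atoms per BCC cell, a³ = Z·M/(N_A·ρ) = 2 × 114.1 / (6.022 × 10²³ × 8.470 g/cm³) = 4.474 × 10^-23 cm³.
a = (4.474 × 10^-23)^(1/3) = 3.550 × 10^-8 cm = 3.55 Å.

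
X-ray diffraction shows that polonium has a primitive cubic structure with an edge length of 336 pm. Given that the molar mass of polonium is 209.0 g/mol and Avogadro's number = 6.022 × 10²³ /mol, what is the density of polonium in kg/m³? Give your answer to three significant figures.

A simple cubic unit cell contains Z = 1 atom.
Cell volume: a³ = (336 pm)³ = (3.360 × 10^-8 cm)³ = 3.793 × 10^-23 cm³.
ρ = Z·M/(N_A·a³) = 1 × 209.0 / (6.022 × 10²³ × 3.793 × 10^-23) = 9.149 g/cm³ = 9150 kg/m³.

9150 kg/m³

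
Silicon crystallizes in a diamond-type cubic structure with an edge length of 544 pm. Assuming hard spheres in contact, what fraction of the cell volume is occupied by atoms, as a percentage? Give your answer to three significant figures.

34.0%

In a diamond cubic lattice nearest neighbors lie along the body diagonal with √3·a = 8r, so r = 0.2165a = 117.8 pm.
Packing fraction = Z·(4/3)πr³ / a³ = 8 × (4/3)π × (117.8)³ / (544)³ = 0.3401 = 34.0%.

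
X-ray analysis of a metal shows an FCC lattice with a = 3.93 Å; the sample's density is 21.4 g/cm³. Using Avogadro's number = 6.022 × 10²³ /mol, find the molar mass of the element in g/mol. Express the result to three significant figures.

An FCC cell has Z = 4 atoms; a = 3.930 × 10^-8 cm.
M = ρ·N_A·a³/Z = 21.4 × 6.022 × 10²³ × 6.070 × 10^-23 / 4 = 196 g/mol.

196 g/mol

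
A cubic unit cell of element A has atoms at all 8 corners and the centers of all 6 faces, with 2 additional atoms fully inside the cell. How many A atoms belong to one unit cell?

Corner atoms are shared by 8 cells (1/8 each), face atoms by 2 (1/2 each), interior atoms are unshared.
Net atoms = 8 × 1/8 + 6 × 1/2 + 2 = 1 + 3 + 2 = 6.

6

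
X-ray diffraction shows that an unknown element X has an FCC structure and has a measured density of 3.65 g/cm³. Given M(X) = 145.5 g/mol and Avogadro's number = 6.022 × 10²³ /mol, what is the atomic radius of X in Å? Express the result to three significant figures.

2.27 Å

For an FCC cell (Z = 4), a³ = Z·M/(N_A·ρ) = 4 × 145.5 / (6.022 × 10²³ × 3.650) = 2.648 × 10^-22 cm³, so a = 6.421 × 10^-8 cm = 6.421 Å.
Atoms touch along the face diagonal, so √2·a = 4r, so r = 0.3536 × a = 2.27 Å.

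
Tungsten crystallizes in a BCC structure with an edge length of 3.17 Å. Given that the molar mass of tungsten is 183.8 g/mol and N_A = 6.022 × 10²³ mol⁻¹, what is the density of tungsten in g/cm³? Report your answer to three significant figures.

19.2 g/cm³

A BCC unit cell contains Z = 2 atoms.
Cell volume: a³ = (3.17 Å)³ = (3.170 × 10^-8 cm)³ = 3.186 × 10^-23 cm³.
ρ = Z·M/(N_A·a³) = 2 × 183.8 / (6.022 × 10²³ × 3.186 × 10^-23) = 19.16 g/cm³.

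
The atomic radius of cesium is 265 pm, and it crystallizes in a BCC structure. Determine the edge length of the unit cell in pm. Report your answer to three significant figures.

612 pm

In a BCC lattice, atoms touch along the body diagonal, so √3·a = 4r.
a = 4r/√3 = 4 × 265 / 1.7321 = 612 pm.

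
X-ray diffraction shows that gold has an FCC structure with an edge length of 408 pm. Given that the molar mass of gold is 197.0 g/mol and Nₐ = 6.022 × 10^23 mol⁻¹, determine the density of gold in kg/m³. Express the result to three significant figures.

An FCC unit cell contains Z = 4 atoms.
Cell volume: a³ = (408 pm)³ = (4.080 × 10^-8 cm)³ = 6.792 × 10^-23 cm³.
ρ = Z·M/(N_A·a³) = 4 × 197.0 / (6.022 × 10²³ × 6.792 × 10^-23) = 19.27 g/cm³ = 19300 kg/m³.

19300 kg/m³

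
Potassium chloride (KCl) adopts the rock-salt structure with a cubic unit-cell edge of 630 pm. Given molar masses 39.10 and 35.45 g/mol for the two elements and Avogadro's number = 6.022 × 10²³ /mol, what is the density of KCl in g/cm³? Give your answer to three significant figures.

1.98 g/cm³

The rock-salt structure contains Z = 4 formula units per cell; M(KCl) = 39.10 + 35.45 = 74.55 g/mol.
a³ = (6.300 × 10^-8 cm)³ = 2.500 × 10^-22 cm³.
ρ = 4 × 74.55 / (6.022 × 10²³ × 2.500 × 10^-22) = 1.980 g/cm³.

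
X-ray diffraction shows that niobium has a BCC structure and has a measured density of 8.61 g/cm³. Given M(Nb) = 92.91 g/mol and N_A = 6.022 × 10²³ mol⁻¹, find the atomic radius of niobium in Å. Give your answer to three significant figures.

For a BCC cell (Z = 2), a³ = Z·M/(N_A·ρ) = 2 × 92.91 / (6.022 × 10²³ × 8.610) = 3.584 × 10^-23 cm³, so a = 3.297 × 10^-8 cm = 3.297 Å.
Atoms touch along the body diagonal, so √3·a = 4r, so r = 0.4330 × a = 1.43 Å.

1.43 Å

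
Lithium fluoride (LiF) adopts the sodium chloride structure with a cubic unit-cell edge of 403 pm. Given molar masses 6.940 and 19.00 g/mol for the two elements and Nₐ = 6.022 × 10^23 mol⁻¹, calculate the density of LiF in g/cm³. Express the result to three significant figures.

2.63 g/cm³

The sodium chloride structure contains Z = 4 formula units per cell; M(LiF) = 6.940 + 19.00 = 25.94 g/mol.
a³ = (4.030 × 10^-8 cm)³ = 6.545 × 10^-23 cm³.
ρ = 4 × 25.94 / (6.022 × 10²³ × 6.545 × 10^-23) = 2.633 g/cm³.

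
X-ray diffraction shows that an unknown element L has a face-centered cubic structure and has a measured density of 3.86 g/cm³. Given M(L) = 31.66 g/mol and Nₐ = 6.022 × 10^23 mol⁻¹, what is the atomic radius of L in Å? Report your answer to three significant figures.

For an FCC cell (Z = 4), a³ = Z·M/(N_A·ρ) = 4 × 31.66 / (6.022 × 10²³ × 3.860) = 5.448 × 10^-23 cm³, so a = 3.791 × 10^-8 cm = 3.791 Å.
Atoms touch along the face diagonal, so √2·a = 4r, so r = 0.3536 × a = 1.34 Å.

1.34 Å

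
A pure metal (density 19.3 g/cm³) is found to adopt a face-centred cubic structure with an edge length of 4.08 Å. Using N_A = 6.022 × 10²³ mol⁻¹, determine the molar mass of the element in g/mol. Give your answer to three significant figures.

197 g/mol

An FCC cell has Z = 4 atoms; a = 4.080 × 10^-8 cm.
M = ρ·N_A·a³/Z = 19.3 × 6.022 × 10²³ × 6.792 × 10^-23 / 4 = 197 g/mol.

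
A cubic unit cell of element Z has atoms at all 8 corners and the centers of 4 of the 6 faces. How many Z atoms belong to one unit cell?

3

Corner atoms are shared by 8 cells (1/8 each), face atoms by 2 (1/2 each).
Net atoms = 8 × 1/8 + 4 × 1/2 = 1 + 2 = 3.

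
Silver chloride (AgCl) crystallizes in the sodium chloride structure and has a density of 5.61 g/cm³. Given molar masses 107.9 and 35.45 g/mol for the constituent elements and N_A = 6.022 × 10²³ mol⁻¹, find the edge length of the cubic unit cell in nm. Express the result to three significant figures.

M(AgCl) = 143.35 g/mol; Z = 4 formula units per cell.
a³ = Z·M/(N_A·ρ) = 4 × 143.35 / (6.022 × 10²³ × 5.61) = 1.697 × 10^-22 cm³, so a = 5.537 × 10^-8 cm = 0.554 nm.

0.554 nm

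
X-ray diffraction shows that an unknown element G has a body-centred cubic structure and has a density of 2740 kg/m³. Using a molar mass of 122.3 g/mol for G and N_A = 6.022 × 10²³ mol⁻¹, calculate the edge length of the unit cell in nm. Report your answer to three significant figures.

0.529 nm

With Z = 2 atoms per BCC cell, a³ = Z·M/(N_A·ρ) = 2 × 122.3 / (6.022 × 10²³ × 2.740 g/cm³) = 1.482 × 10^-22 cm³.
a = (1.482 × 10^-22)^(1/3) = 5.292 × 10^-8 cm = 0.529 nm.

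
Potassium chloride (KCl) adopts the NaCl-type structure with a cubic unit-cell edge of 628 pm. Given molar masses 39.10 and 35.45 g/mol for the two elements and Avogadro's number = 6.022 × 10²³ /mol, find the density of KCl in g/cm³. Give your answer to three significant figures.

The NaCl-type structure contains Z = 4 formula units per cell; M(KCl) = 39.10 + 35.45 = 74.55 g/mol.
a³ = (6.280 × 10^-8 cm)³ = 2.477 × 10^-22 cm³.
ρ = 4 × 74.55 / (6.022 × 10²³ × 2.477 × 10^-22) = 1.999 g/cm³.

2.00 g/cm³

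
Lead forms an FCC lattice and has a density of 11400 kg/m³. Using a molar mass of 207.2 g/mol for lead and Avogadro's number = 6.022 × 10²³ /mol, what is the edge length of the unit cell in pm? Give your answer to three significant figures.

With Z = 4 atoms per FCC cell, a³ = Z·M/(N_A·ρ) = 4 × 207.2 / (6.022 × 10²³ × 11.40 g/cm³) = 1.207 × 10^-22 cm³.
a = (1.207 × 10^-22)^(1/3) = 4.942 × 10^-8 cm = 494 pm.

494 pm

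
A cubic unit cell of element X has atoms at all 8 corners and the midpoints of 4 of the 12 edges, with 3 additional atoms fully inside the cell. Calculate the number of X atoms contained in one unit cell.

Corner atoms are shared by 8 cells (1/8 each), edge atoms by 4 (1/4 each), interior atoms are unshared.
Net atoms = 8 × 1/8 + 4 × 1/4 + 3 = 1 + 1 + 3 = 5.

5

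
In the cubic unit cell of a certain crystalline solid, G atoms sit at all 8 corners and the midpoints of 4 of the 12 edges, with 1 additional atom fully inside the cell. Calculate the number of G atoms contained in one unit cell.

3

Corner atoms are shared by 8 cells (1/8 each), edge atoms by 4 (1/4 each), interior atoms are unshared.
Net atoms = 8 × 1/8 + 4 × 1/4 + 1 = 1 + 1 + 1 = 3.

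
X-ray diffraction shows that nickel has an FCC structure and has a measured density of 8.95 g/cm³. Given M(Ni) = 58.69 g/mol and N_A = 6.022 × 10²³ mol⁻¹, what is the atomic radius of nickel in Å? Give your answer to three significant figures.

For an FCC cell (Z = 4), a³ = Z·M/(N_A·ρ) = 4 × 58.69 / (6.022 × 10²³ × 8.950) = 4.356 × 10^-23 cm³, so a = 3.518 × 10^-8 cm = 3.518 Å.
Atoms touch along the face diagonal, so √2·a = 4r, so r = 0.3536 × a = 1.24 Å.

1.24 Å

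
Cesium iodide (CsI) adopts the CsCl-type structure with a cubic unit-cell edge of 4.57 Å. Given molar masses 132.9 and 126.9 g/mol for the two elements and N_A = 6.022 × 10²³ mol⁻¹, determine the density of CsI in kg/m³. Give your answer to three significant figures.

The CsCl-type structure contains Z = 1 formula unit per cell; M(CsI) = 132.9 + 126.9 = 259.8 g/mol.
a³ = (4.570 × 10^-8 cm)³ = 9.544 × 10^-23 cm³.
ρ = 1 × 259.8 / (6.022 × 10²³ × 9.544 × 10^-23) = 4.520 g/cm³ = 4520 kg/m³.

4520 kg/m³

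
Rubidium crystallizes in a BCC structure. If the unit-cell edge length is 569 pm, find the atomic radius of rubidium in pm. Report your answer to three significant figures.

In a BCC lattice, atoms touch along the body diagonal, so √3·a = 4r.
r = √3·a/4 = 1.7321 × 569 / 4 = 246 pm.

246 pm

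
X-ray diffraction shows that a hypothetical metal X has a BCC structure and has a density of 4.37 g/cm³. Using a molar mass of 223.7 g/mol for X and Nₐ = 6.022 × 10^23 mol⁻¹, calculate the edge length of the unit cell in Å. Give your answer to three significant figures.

With Z = 2 atoms per BCC cell, a³ = Z·M/(N_A·ρ) = 2 × 223.7 / (6.022 × 10²³ × 4.370 g/cm³) = 1.700 × 10^-22 cm³.
a = (1.700 × 10^-22)^(1/3) = 5.540 × 10^-8 cm = 5.54 Å.

5.54 Å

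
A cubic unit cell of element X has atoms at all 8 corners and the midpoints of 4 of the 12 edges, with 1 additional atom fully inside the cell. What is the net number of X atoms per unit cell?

Corner atoms are shared by 8 cells (1/8 each), edge atoms by 4 (1/4 each), interior atoms are unshared.
Net atoms = 8 × 1/8 + 4 × 1/4 + 1 = 1 + 1 + 1 = 3.

3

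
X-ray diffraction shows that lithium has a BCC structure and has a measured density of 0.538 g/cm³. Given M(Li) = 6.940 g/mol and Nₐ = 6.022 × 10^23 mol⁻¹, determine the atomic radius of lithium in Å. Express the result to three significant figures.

For a BCC cell (Z = 2), a³ = Z·M/(N_A·ρ) = 2 × 6.940 / (6.022 × 10²³ × 0.5380) = 4.284 × 10^-23 cm³, so a = 3.499 × 10^-8 cm = 3.499 Å.
Atoms touch along the body diagonal, so √3·a = 4r, so r = 0.4330 × a = 1.52 Å.

1.52 Å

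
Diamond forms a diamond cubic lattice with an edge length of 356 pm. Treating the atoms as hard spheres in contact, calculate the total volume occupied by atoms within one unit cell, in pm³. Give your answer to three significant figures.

In a diamond cubic lattice nearest neighbors lie along the body diagonal with √3·a = 8r, so r = 0.2165a = 77.08 pm.
V_atoms = Z × (4/3)πr³ = 8 × (4/3)π × (77.08)³ = 1.53 × 10^7 pm³.

1.53 × 10^7 pm³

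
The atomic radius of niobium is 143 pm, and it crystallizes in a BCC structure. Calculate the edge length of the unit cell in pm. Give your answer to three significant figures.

330 pm

In a BCC lattice, atoms touch along the body diagonal, so √3·a = 4r.
a = 4r/√3 = 4 × 143 / 1.7321 = 330 pm.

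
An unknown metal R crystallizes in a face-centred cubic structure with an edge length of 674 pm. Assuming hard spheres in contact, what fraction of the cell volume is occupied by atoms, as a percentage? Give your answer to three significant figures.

74.0%

In an FCC lattice atoms touch along the face diagonal, so √2·a = 4r, so r = 0.3536a = 238.3 pm.
Packing fraction = Z·(4/3)πr³ / a³ = 4 × (4/3)π × (238.3)³ / (674)³ = 0.7405 = 74.0%.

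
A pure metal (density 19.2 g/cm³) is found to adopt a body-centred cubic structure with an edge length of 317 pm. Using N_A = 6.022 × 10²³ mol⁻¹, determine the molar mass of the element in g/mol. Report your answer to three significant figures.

184 g/mol

A BCC cell has Z = 2 atoms; a = 3.170 × 10^-8 cm.
M = ρ·N_A·a³/Z = 19.2 × 6.022 × 10²³ × 3.186 × 10^-23 / 2 = 184 g/mol.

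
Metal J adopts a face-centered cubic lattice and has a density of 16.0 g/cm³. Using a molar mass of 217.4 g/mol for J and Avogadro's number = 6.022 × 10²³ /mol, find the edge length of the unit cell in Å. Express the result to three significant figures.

With Z = 4 atoms per FCC cell, a³ = Z·M/(N_A·ρ) = 4 × 217.4 / (6.022 × 10²³ × 16.00 g/cm³) = 9.025 × 10^-23 cm³.
a = (9.025 × 10^-23)^(1/3) = 4.486 × 10^-8 cm = 4.49 Å.

4.49 Å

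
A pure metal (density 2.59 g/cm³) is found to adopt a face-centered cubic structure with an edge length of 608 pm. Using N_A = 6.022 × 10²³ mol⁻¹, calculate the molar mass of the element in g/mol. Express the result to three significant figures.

87.6 g/mol

An FCC cell has Z = 4 atoms; a = 6.080 × 10^-8 cm.
M = ρ·N_A·a³/Z = 2.59 × 6.022 × 10²³ × 2.248 × 10^-22 / 4 = 87.6 g/mol.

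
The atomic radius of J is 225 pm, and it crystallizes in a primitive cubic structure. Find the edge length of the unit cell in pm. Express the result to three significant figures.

450 pm

In a simple cubic lattice, atoms touch along the cell edge, so a = 2r.
a = 2r = 2 × 225 = 450 pm.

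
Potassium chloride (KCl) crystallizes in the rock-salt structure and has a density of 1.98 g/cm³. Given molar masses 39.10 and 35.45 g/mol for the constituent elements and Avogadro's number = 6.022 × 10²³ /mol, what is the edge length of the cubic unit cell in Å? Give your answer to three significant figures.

M(KCl) = 74.55 g/mol; Z = 4 formula units per cell.
a³ = Z·M/(N_A·ρ) = 4 × 74.55 / (6.022 × 10²³ × 1.98) = 2.501 × 10^-22 cm³, so a = 6.300 × 10^-8 cm = 6.30 Å.

6.30 Å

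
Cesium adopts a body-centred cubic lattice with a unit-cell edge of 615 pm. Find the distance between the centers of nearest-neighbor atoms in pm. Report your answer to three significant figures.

In a BCC structure, atoms touch along the body diagonal, so √3·a = 4r; the nearest-neighbor distance equals 2r = 0.8660·a.
d = 0.8660 × 615 = 533 pm.

533 pm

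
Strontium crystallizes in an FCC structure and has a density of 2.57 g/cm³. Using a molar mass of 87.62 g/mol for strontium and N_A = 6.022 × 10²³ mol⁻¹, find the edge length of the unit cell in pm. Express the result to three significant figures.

With Z = 4 atoms per FCC cell, a³ = Z·M/(N_A·ρ) = 4 × 87.62 / (6.022 × 10²³ × 2.570 g/cm³) = 2.265 × 10^-22 cm³.
a = (2.265 × 10^-22)^(1/3) = 6.095 × 10^-8 cm = 610 pm.

610 pm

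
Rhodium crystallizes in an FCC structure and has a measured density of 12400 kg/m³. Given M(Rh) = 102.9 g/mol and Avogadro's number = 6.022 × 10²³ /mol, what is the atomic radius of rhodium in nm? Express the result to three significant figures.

0.135 nm

For an FCC cell (Z = 4), a³ = Z·M/(N_A·ρ) = 4 × 102.9 / (6.022 × 10²³ × 12.40) = 5.512 × 10^-23 cm³, so a = 3.806 × 10^-8 cm = 0.3806 nm.
Atoms touch along the face diagonal, so √2·a = 4r, so r = 0.3536 × a = 0.135 nm.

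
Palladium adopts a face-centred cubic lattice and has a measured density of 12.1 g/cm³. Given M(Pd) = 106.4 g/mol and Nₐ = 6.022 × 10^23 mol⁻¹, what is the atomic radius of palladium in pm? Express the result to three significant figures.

137 pm

For an FCC cell (Z = 4), a³ = Z·M/(N_A·ρ) = 4 × 106.4 / (6.022 × 10²³ × 12.10) = 5.841 × 10^-23 cm³, so a = 3.880 × 10^-8 cm = 388.0 pm.
Atoms touch along the face diagonal, so √2·a = 4r, so r = 0.3536 × a = 137 pm.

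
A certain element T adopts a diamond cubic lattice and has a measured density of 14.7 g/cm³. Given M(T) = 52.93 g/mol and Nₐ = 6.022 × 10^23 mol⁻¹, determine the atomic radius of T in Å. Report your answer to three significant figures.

0.786 Å

For a diamond cubic cell (Z = 8), a³ = Z·M/(N_A·ρ) = 8 × 52.93 / (6.022 × 10²³ × 14.70) = 4.783 × 10^-23 cm³, so a = 3.630 × 10^-8 cm = 3.630 Å.
Nearest neighbors lie along the body diagonal with √3·a = 8r, so r = 0.2165 × a = 0.786 Å.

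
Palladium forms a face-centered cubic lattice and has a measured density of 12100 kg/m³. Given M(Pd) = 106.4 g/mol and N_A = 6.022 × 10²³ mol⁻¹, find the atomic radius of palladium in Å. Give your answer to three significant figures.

For an FCC cell (Z = 4), a³ = Z·M/(N_A·ρ) = 4 × 106.4 / (6.022 × 10²³ × 12.10) = 5.841 × 10^-23 cm³, so a = 3.880 × 10^-8 cm = 3.880 Å.
Atoms touch along the face diagonal, so √2·a = 4r, so r = 0.3536 × a = 1.37 Å.

1.37 Å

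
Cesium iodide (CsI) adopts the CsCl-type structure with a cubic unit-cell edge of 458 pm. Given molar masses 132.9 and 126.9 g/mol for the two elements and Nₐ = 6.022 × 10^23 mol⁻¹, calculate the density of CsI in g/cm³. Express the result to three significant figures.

The CsCl-type structure contains Z = 1 formula unit per cell; M(CsI) = 132.9 + 126.9 = 259.8 g/mol.
a³ = (4.580 × 10^-8 cm)³ = 9.607 × 10^-23 cm³.
ρ = 1 × 259.8 / (6.022 × 10²³ × 9.607 × 10^-23) = 4.491 g/cm³.

4.49 g/cm³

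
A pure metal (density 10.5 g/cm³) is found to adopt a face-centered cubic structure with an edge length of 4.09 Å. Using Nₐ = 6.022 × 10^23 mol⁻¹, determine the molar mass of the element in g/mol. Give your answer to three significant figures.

An FCC cell has Z = 4 atoms; a = 4.090 × 10^-8 cm.
M = ρ·N_A·a³/Z = 10.5 × 6.022 × 10²³ × 6.842 × 10^-23 / 4 = 108 g/mol.

108 g/mol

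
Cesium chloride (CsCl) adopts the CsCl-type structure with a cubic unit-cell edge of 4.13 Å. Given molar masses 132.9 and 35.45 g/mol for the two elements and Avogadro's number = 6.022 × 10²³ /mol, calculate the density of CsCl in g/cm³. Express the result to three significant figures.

3.97 g/cm³

The CsCl-type structure contains Z = 1 formula unit per cell; M(CsCl) = 132.9 + 35.45 = 168.35 g/mol.
a³ = (4.130 × 10^-8 cm)³ = 7.044 × 10^-23 cm³.
ρ = 1 × 168.35 / (6.022 × 10²³ × 7.044 × 10^-23) = 3.968 g/cm³.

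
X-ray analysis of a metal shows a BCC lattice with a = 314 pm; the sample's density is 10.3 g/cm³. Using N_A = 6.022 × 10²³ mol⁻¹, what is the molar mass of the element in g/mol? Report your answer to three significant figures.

A BCC cell has Z = 2 atoms; a = 3.140 × 10^-8 cm.
M = ρ·N_A·a³/Z = 10.3 × 6.022 × 10²³ × 3.096 × 10^-23 / 2 = 96.0 g/mol.

96.0 g/mol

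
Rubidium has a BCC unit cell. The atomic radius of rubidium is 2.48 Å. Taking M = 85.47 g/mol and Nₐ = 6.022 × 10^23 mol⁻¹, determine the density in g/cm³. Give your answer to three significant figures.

1.51 g/cm³

In a BCC lattice, atoms touch along the body diagonal, so √3·a = 4r, giving a = 5.727 Å = 5.727 × 10^-8 cm.
With Z = 2, ρ = Z·M/(N_A·a³) = 2 × 85.47 / (6.022 × 10²³ × 1.879 × 10^-22) = 1.511 g/cm³.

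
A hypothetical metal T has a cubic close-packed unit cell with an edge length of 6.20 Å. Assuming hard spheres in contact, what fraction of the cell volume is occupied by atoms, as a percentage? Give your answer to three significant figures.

74.0%

In an FCC lattice atoms touch along the face diagonal, so √2·a = 4r, so r = 0.3536a = 2.192 Å.
Packing fraction = Z·(4/3)πr³ / a³ = 4 × (4/3)π × (2.192)³ / (6.20)³ = 0.7405 = 74.0%.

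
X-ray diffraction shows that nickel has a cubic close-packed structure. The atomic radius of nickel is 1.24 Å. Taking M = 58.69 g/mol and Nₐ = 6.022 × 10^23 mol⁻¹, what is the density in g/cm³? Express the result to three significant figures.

9.04 g/cm³

In an FCC lattice, atoms touch along the face diagonal, so √2·a = 4r, giving a = 3.507 Å = 3.507 × 10^-8 cm.
With Z = 4, ρ = Z·M/(N_A·a³) = 4 × 58.69 / (6.022 × 10²³ × 4.314 × 10^-23) = 9.036 g/cm³.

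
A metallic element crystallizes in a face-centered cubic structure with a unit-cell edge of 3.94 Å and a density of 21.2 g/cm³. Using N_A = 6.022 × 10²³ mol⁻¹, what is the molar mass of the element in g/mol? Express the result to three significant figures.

195 g/mol

An FCC cell has Z = 4 atoms; a = 3.940 × 10^-8 cm.
M = ρ·N_A·a³/Z = 21.2 × 6.022 × 10²³ × 6.116 × 10^-23 / 4 = 195 g/mol.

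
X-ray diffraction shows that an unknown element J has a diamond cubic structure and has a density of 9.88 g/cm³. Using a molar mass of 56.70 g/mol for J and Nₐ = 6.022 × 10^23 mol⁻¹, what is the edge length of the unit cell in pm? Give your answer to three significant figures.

With Z = 8 atoms per diamond cubic cell, a³ = Z·M/(N_A·ρ) = 8 × 56.70 / (6.022 × 10²³ × 9.880 g/cm³) = 7.624 × 10^-23 cm³.
a = (7.624 × 10^-23)^(1/3) = 4.240 × 10^-8 cm = 424 pm.

424 pm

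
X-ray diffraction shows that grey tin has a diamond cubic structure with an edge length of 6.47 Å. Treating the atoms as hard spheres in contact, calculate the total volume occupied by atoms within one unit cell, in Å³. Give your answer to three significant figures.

In a diamond cubic lattice nearest neighbors lie along the body diagonal with √3·a = 8r, so r = 0.2165a = 1.401 Å.
V_atoms = Z × (4/3)πr³ = 8 × (4/3)π × (1.401)³ = 92.1 Å³.

92.1 Å³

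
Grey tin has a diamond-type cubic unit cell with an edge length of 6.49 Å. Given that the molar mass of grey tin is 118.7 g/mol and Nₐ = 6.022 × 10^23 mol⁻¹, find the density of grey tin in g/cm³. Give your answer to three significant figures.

A diamond cubic unit cell contains Z = 8 atoms.
Cell volume: a³ = (6.49 Å)³ = (6.490 × 10^-8 cm)³ = 2.734 × 10^-22 cm³.
ρ = Z·M/(N_A·a³) = 8 × 118.7 / (6.022 × 10²³ × 2.734 × 10^-22) = 5.769 g/cm³.

5.77 g/cm³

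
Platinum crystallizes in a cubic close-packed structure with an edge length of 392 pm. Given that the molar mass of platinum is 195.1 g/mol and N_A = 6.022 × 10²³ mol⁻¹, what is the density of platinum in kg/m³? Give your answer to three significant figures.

21500 kg/m³

An FCC unit cell contains Z = 4 atoms.
Cell volume: a³ = (392 pm)³ = (3.920 × 10^-8 cm)³ = 6.024 × 10^-23 cm³.
ρ = Z·M/(N_A·a³) = 4 × 195.1 / (6.022 × 10²³ × 6.024 × 10^-23) = 21.51 g/cm³ = 21500 kg/m³.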